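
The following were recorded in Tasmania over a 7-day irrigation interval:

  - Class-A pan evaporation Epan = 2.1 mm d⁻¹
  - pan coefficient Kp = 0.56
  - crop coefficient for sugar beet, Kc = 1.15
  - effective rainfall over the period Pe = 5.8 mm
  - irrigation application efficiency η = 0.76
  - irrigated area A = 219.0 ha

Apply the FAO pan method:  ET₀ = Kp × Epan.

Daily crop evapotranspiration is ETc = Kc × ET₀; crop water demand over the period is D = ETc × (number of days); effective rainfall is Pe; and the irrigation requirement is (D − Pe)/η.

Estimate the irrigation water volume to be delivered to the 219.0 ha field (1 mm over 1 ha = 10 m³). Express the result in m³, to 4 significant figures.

ET₀ = 0.56 × 2.1 = 1.1760 mm/d
ETc = Kc × ET₀ = 1.15 × 1.1760 = 1.3524 mm/d
Crop demand D = ETc × 7 d = 1.3524 × 7 = 9.467 mm
D − Pe = 9.467 − 5.8 = 3.667 mm
Gross irrigation = 3.667 / 0.76 = 4.825 mm
Volume = 4.825 mm × 219.0 ha × 10 = 10566.8 m³

10570 m³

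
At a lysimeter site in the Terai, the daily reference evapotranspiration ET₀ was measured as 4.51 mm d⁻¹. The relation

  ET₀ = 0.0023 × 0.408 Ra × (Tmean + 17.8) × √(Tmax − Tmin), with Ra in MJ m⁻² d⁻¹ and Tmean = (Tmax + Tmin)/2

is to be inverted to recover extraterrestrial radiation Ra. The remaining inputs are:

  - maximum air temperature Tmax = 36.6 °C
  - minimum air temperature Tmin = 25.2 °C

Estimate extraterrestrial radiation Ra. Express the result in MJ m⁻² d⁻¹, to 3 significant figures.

Tmean = (36.6+25.2)/2 = 30.90 °C; ΔT = 11.4
Ra = ET₀ / [0.0023 × 0.408 × (Tmean+17.8) × √ΔT]
   = 4.51 / (0.0023 × 0.408 × 48.70 × 3.3764) = 29.228 MJ m⁻² d⁻¹

29.2 MJ m⁻² d⁻¹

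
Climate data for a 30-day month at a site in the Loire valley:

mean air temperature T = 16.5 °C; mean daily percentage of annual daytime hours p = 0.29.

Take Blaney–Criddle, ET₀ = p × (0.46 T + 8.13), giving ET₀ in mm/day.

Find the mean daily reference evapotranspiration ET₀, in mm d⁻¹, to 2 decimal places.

4.56 mm d⁻¹

ET₀ = 0.29 × (0.46 × 16.5 + 8.13) = 0.29 × 15.720 = 4.5588 mm/d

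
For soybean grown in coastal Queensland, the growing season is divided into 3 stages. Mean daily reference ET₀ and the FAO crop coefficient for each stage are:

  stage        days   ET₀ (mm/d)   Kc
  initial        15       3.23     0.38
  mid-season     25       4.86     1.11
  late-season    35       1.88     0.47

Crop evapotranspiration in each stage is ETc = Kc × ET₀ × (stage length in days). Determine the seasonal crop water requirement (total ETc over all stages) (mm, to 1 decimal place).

initial: 0.38 × 3.23 × 15 = 18.41 mm
mid-season: 1.11 × 4.86 × 25 = 134.87 mm
late-season: 0.47 × 1.88 × 35 = 30.93 mm
Seasonal total = 184.21 mm

184.2 mm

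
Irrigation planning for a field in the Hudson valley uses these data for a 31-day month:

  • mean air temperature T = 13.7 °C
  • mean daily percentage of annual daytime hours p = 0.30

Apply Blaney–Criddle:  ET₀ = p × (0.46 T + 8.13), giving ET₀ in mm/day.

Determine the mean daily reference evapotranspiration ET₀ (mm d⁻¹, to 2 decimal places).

ET₀ = 0.30 × (0.46 × 13.7 + 8.13) = 0.30 × 14.432 = 4.3296 mm/d

4.33 mm d⁻¹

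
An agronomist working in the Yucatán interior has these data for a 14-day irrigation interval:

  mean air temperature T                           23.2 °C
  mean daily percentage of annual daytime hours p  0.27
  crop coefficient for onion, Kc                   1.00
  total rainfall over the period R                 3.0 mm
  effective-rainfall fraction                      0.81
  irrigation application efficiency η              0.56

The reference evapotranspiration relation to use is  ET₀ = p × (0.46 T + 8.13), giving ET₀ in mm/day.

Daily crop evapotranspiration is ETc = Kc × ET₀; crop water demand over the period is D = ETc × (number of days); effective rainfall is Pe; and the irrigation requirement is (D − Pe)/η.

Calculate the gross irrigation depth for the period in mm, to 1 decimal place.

122.6 mm

ET₀ = 0.27 × (0.46 × 23.2 + 8.13) = 0.27 × 18.802 = 5.0765 mm/d
ETc = Kc × ET₀ = 1.00 × 5.0765 = 5.0765 mm/d
Crop demand D = ETc × 14 d = 5.0765 × 14 = 71.071 mm
Pe = 0.81 × 3.0 = 2.430 mm
D − Pe = 71.071 − 2.430 = 68.641 mm
Gross irrigation = 68.641 / 0.56 = 122.573 mm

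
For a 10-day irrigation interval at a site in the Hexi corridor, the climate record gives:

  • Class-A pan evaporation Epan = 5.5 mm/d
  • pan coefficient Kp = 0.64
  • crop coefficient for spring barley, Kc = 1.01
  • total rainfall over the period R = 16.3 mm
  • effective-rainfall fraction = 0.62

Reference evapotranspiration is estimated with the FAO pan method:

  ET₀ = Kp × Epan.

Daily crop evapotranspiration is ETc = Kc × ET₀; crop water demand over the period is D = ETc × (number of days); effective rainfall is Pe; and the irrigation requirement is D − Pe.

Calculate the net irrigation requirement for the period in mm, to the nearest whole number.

ET₀ = 0.64 × 5.5 = 3.5200 mm/d
ETc = Kc × ET₀ = 1.01 × 3.5200 = 3.5552 mm/d
Crop demand D = ETc × 10 d = 3.5552 × 10 = 35.552 mm
Pe = 0.62 × 16.3 = 10.106 mm
D − Pe = 35.552 − 10.106 = 25.446 mm

25 mm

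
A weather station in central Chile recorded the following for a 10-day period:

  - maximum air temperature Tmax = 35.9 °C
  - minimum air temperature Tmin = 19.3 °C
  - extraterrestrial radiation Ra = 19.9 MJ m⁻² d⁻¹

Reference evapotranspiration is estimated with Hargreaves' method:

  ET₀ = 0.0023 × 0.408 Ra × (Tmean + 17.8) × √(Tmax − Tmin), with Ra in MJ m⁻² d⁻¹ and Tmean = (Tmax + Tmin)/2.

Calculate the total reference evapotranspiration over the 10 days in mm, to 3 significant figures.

34.5 mm

Tmean = (35.9 + 19.3)/2 = 27.60 °C
0.408 Ra = 0.408 × 19.9 = 8.1192 mm/d equivalent
ET₀ = 0.0023 × 8.1192 × (27.60 + 17.8) × √16.6 = 0.0023 × 8.1192 × 45.40 × 4.0743 = 3.4542 mm/d
Over 10 days: 3.4542 × 10 = 34.542 mm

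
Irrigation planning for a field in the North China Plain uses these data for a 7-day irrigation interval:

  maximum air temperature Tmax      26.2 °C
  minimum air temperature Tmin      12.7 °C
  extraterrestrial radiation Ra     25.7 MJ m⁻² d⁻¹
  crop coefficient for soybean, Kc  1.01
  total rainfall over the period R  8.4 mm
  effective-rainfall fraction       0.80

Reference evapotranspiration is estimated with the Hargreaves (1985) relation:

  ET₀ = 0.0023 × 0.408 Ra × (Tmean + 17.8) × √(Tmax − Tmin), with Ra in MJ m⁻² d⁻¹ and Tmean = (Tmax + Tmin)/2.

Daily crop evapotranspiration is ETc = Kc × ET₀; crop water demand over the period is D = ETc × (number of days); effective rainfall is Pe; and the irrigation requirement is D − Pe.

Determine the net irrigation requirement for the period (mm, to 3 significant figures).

16.6 mm

Tmean = (26.2 + 12.7)/2 = 19.45 °C
0.408 Ra = 0.408 × 25.7 = 10.4856 mm/d equivalent
ET₀ = 0.0023 × 10.4856 × (19.45 + 17.8) × √13.5 = 0.0023 × 10.4856 × 37.25 × 3.6742 = 3.3007 mm/d
ETc = Kc × ET₀ = 1.01 × 3.3007 = 3.3337 mm/d
Crop demand D = ETc × 7 d = 3.3337 × 7 = 23.336 mm
Pe = 0.80 × 8.4 = 6.720 mm
D − Pe = 23.336 − 6.720 = 16.616 mm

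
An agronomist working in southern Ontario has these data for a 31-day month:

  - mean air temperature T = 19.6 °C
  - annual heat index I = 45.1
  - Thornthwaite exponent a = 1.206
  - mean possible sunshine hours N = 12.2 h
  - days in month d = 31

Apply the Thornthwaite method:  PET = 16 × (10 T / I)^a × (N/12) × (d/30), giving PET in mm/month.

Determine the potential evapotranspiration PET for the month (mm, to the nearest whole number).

10T/I = 10 × 19.6 / 45.1 = 4.3459
(10T/I)^a = 4.3459^1.206 = 5.8820
Uncorrected PET = 16 × 5.8820 = 94.112 mm
Correction = (N/12)(d/30) = (12.2/12)(31/30) = 1.0506
PET = 94.112 × 1.0506 = 98.874 mm/month

99 mm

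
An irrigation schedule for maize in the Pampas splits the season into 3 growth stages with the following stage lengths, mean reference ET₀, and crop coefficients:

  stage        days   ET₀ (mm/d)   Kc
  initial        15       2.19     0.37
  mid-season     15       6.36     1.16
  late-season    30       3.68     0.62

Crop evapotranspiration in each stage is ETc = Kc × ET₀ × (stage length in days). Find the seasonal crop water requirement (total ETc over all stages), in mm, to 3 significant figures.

initial: 0.37 × 2.19 × 15 = 12.15 mm
mid-season: 1.16 × 6.36 × 15 = 110.66 mm
late-season: 0.62 × 3.68 × 30 = 68.45 mm
Seasonal total = 191.26 mm

191 mm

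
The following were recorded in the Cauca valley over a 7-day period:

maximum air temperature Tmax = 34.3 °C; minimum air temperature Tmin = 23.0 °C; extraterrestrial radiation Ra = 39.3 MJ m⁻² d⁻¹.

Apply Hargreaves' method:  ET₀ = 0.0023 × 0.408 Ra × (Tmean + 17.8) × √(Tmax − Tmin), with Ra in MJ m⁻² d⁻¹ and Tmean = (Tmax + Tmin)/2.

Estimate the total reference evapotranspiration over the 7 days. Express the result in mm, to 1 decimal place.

Tmean = (34.3 + 23.0)/2 = 28.65 °C
0.408 Ra = 0.408 × 39.3 = 16.0344 mm/d equivalent
ET₀ = 0.0023 × 16.0344 × (28.65 + 17.8) × √11.3 = 0.0023 × 16.0344 × 46.45 × 3.3615 = 5.7584 mm/d
Over 7 days: 5.7584 × 7 = 40.309 mm

40.3 mm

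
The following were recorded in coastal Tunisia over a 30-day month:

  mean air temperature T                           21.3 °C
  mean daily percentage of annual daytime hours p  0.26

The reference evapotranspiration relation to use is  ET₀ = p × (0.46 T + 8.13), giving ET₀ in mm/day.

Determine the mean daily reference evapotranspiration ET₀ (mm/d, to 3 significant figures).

4.66 mm/d

ET₀ = 0.26 × (0.46 × 21.3 + 8.13) = 0.26 × 17.928 = 4.6613 mm/d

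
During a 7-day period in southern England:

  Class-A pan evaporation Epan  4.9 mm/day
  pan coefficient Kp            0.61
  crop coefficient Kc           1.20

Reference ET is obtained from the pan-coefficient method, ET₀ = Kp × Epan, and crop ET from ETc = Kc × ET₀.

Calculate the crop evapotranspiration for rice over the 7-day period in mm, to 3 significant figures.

ET₀ = 0.61 × 4.9 = 2.9890 mm/d
ETc = Kc × ET₀ = 1.20 × 2.9890 = 3.5868 mm/d
Over 7 days: 3.5868 × 7 = 25.108 mm

25.1 mm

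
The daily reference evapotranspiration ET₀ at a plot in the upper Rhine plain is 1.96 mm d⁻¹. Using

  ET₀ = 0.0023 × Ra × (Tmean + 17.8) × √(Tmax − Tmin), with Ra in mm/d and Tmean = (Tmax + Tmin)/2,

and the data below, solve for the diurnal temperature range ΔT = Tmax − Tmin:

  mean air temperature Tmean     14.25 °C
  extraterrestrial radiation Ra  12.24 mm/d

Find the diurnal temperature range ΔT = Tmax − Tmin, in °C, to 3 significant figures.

4.72 °C

√ΔT = ET₀ / [0.0023 × Ra × (Tmean+17.8)] = 1.96 / (0.0023 × 12.24 × 32.05) = 2.1723
ΔT = 2.1723² = 4.719 °C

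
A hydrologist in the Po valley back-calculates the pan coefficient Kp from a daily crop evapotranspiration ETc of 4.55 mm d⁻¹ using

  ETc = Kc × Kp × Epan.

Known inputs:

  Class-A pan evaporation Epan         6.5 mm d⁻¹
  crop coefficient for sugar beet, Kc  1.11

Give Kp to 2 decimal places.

0.63

ETc = Kc × Kp × Epan  ⇒  Kp = ETc / (Kc × Epan)
Kp = 4.55 / (1.11 × 6.5) = 4.55 / 7.215 = 0.6306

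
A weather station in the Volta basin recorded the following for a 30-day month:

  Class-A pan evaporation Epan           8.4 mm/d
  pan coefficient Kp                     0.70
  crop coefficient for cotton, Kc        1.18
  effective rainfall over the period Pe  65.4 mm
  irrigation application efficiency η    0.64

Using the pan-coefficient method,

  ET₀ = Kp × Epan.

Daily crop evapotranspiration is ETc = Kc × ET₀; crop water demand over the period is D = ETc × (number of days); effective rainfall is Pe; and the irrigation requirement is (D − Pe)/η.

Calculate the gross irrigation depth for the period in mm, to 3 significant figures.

ET₀ = 0.70 × 8.4 = 5.8800 mm/d
ETc = Kc × ET₀ = 1.18 × 5.8800 = 6.9384 mm/d
Crop demand D = ETc × 30 d = 6.9384 × 30 = 208.152 mm
D − Pe = 208.152 − 65.4 = 142.752 mm
Gross irrigation = 142.752 / 0.64 = 223.050 mm

223 mm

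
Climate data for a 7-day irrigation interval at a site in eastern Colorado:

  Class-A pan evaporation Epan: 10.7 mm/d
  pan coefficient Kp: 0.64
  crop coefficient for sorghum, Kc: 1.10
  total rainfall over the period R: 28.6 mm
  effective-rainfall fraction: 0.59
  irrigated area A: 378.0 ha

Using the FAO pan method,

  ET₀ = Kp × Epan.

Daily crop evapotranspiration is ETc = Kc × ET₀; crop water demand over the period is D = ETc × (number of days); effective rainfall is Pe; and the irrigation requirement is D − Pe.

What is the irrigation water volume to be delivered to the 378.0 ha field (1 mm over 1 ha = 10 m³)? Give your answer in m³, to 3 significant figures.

ET₀ = 0.64 × 10.7 = 6.8480 mm/d
ETc = Kc × ET₀ = 1.10 × 6.8480 = 7.5328 mm/d
Crop demand D = ETc × 7 d = 7.5328 × 7 = 52.730 mm
Pe = 0.59 × 28.6 = 16.874 mm
D − Pe = 52.730 − 16.874 = 35.856 mm
Volume = 35.856 mm × 378.0 ha × 10 = 135535.7 m³

136000 m³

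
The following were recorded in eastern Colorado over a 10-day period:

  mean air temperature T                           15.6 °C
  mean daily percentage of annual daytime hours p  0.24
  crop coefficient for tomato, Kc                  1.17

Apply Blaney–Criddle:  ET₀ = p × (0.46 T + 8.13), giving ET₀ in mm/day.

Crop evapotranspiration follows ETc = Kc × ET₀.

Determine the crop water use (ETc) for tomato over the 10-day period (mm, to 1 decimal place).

43.0 mm

ET₀ = 0.24 × (0.46 × 15.6 + 8.13) = 0.24 × 15.306 = 3.6734 mm/d
ETc = Kc × ET₀ = 1.17 × 3.6734 = 4.2979 mm/d
Over 10 days: 4.2979 × 10 = 42.979 mm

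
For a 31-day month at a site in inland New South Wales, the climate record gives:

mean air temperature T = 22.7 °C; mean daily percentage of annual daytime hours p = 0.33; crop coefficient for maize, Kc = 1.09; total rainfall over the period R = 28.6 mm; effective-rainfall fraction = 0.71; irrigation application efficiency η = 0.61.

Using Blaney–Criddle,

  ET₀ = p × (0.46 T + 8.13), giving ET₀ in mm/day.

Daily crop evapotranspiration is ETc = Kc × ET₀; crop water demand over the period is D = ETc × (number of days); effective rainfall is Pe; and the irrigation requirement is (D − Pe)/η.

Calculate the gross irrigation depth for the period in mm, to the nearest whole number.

306 mm

ET₀ = 0.33 × (0.46 × 22.7 + 8.13) = 0.33 × 18.572 = 6.1288 mm/d
ETc = Kc × ET₀ = 1.09 × 6.1288 = 6.6804 mm/d
Crop demand D = ETc × 31 d = 6.6804 × 31 = 207.092 mm
Pe = 0.71 × 28.6 = 20.306 mm
D − Pe = 207.092 − 20.306 = 186.786 mm
Gross irrigation = 186.786 / 0.61 = 306.207 mm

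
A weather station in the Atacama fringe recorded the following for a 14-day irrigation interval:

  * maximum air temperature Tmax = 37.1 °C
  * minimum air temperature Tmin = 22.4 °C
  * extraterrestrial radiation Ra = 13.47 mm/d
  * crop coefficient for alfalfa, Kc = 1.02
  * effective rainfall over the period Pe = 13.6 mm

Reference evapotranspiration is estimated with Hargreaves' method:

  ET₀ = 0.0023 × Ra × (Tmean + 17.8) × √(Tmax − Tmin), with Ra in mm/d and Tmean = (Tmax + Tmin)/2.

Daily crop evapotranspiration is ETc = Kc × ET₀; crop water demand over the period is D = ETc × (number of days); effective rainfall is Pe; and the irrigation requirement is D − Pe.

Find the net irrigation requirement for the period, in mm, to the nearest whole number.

67 mm

Tmean = (37.1 + 22.4)/2 = 29.75 °C
ET₀ = 0.0023 × 13.47 × (29.75 + 17.8) × √14.7 = 0.0023 × 13.47 × 47.55 × 3.8341 = 5.6482 mm/d
ETc = Kc × ET₀ = 1.02 × 5.6482 = 5.7612 mm/d
Crop demand D = ETc × 14 d = 5.7612 × 14 = 80.657 mm
D − Pe = 80.657 − 13.6 = 67.057 mm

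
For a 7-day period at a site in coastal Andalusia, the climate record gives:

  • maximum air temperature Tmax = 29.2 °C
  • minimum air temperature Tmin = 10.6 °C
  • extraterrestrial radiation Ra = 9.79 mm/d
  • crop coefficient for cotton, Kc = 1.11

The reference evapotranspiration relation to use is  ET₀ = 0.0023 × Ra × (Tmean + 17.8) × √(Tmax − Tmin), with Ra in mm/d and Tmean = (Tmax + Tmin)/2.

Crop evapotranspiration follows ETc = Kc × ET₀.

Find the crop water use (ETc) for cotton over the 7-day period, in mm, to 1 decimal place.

Tmean = (29.2 + 10.6)/2 = 19.90 °C
ET₀ = 0.0023 × 9.79 × (19.90 + 17.8) × √18.6 = 0.0023 × 9.79 × 37.70 × 4.3128 = 3.6611 mm/d
ETc = Kc × ET₀ = 1.11 × 3.6611 = 4.0638 mm/d
Over 7 days: 4.0638 × 7 = 28.447 mm

28.4 mm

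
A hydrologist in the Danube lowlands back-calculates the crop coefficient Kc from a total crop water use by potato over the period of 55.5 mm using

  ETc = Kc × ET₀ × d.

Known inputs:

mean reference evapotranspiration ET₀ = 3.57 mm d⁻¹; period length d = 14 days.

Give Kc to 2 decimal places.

1.11

ETc = Kc × ET₀ × d  ⇒  Kc = ETc / (ET₀ × d)
Kc = 55.5 / (3.57 × 14) = 55.5 / 49.98 = 1.1104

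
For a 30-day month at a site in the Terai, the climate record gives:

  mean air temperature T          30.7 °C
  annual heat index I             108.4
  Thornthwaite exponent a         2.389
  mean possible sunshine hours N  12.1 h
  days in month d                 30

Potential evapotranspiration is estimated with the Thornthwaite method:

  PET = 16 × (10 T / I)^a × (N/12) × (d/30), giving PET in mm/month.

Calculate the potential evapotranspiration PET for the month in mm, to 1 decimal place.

10T/I = 10 × 30.7 / 108.4 = 2.8321
(10T/I)^a = 2.8321^2.389 = 12.0251
Uncorrected PET = 16 × 12.0251 = 192.402 mm
Correction = (N/12)(d/30) = (12.1/12)(30/30) = 1.0083
PET = 192.402 × 1.0083 = 193.999 mm/month

194.0 mm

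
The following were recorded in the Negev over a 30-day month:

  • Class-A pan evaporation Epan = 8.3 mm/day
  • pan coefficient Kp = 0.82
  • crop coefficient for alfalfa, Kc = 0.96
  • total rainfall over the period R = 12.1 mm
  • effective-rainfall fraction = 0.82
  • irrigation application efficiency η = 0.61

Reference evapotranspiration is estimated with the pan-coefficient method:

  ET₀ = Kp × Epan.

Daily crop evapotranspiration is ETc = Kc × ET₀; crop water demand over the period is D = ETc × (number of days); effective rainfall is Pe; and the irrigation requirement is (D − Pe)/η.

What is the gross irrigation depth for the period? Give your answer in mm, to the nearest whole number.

ET₀ = 0.82 × 8.3 = 6.8060 mm/d
ETc = Kc × ET₀ = 0.96 × 6.8060 = 6.5338 mm/d
Crop demand D = ETc × 30 d = 6.5338 × 30 = 196.014 mm
Pe = 0.82 × 12.1 = 9.922 mm
D − Pe = 196.014 − 9.922 = 186.092 mm
Gross irrigation = 186.092 / 0.61 = 305.069 mm

305 mm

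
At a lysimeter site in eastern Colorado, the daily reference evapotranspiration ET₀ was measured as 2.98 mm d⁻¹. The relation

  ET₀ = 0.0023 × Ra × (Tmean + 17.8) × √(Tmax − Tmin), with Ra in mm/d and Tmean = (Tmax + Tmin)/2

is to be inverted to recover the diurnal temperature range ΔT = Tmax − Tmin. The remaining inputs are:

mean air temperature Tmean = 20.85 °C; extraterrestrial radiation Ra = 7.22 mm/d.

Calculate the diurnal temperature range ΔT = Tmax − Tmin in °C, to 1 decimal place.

√ΔT = ET₀ / [0.0023 × Ra × (Tmean+17.8)] = 2.98 / (0.0023 × 7.22 × 38.65) = 4.6430
ΔT = 4.6430² = 21.557 °C

21.6 °C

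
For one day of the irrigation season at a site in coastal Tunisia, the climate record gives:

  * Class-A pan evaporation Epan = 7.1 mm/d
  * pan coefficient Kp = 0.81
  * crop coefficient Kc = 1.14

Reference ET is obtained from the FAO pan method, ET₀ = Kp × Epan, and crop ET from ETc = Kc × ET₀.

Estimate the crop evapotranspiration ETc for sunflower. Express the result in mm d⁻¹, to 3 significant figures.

ET₀ = 0.81 × 7.1 = 5.7510 mm/d
ETc = Kc × ET₀ = 1.14 × 5.7510 = 6.5561 mm/d

6.56 mm d⁻¹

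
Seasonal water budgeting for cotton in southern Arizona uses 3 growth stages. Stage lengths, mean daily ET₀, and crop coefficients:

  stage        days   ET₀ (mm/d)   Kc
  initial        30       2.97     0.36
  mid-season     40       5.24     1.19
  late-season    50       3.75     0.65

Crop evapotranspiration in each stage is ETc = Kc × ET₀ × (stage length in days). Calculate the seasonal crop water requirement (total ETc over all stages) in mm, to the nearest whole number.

initial: 0.36 × 2.97 × 30 = 32.08 mm
mid-season: 1.19 × 5.24 × 40 = 249.42 mm
late-season: 0.65 × 3.75 × 50 = 121.88 mm
Seasonal total = 403.38 mm

403 mm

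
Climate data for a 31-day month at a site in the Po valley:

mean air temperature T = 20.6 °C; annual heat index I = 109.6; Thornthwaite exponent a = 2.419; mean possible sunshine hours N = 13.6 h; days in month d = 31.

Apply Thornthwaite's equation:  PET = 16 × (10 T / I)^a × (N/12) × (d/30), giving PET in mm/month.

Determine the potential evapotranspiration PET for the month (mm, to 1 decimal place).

86.2 mm

10T/I = 10 × 20.6 / 109.6 = 1.8796
(10T/I)^a = 1.8796^2.419 = 4.6022
Uncorrected PET = 16 × 4.6022 = 73.635 mm
Correction = (N/12)(d/30) = (13.6/12)(31/30) = 1.1711
PET = 73.635 × 1.1711 = 86.234 mm/month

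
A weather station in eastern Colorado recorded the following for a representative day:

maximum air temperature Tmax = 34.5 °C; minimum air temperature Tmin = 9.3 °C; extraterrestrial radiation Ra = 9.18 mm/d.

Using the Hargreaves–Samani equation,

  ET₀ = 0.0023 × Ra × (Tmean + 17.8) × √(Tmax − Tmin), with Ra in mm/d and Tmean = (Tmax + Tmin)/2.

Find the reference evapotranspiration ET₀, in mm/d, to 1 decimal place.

Tmean = (34.5 + 9.3)/2 = 21.90 °C
ET₀ = 0.0023 × 9.18 × (21.90 + 17.8) × √25.2 = 0.0023 × 9.18 × 39.70 × 5.0200 = 4.2079 mm/d

4.2 mm/d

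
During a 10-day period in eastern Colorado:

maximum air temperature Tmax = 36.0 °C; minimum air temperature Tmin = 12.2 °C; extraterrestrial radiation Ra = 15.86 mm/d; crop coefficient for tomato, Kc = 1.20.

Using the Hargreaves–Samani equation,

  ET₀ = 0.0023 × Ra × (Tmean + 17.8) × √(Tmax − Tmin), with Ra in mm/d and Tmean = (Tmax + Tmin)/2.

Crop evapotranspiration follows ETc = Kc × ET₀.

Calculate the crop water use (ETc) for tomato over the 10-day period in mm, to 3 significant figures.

89.5 mm

Tmean = (36.0 + 12.2)/2 = 24.10 °C
ET₀ = 0.0023 × 15.86 × (24.10 + 17.8) × √23.8 = 0.0023 × 15.86 × 41.90 × 4.8785 = 7.4564 mm/d
ETc = Kc × ET₀ = 1.20 × 7.4564 = 8.9477 mm/d
Over 10 days: 8.9477 × 10 = 89.477 mm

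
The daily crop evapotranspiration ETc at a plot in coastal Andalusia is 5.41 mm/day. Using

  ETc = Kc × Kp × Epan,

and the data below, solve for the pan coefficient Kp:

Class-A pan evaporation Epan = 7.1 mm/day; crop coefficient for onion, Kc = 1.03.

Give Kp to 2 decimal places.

ETc = Kc × Kp × Epan  ⇒  Kp = ETc / (Kc × Epan)
Kp = 5.41 / (1.03 × 7.1) = 5.41 / 7.313 = 0.7398

0.74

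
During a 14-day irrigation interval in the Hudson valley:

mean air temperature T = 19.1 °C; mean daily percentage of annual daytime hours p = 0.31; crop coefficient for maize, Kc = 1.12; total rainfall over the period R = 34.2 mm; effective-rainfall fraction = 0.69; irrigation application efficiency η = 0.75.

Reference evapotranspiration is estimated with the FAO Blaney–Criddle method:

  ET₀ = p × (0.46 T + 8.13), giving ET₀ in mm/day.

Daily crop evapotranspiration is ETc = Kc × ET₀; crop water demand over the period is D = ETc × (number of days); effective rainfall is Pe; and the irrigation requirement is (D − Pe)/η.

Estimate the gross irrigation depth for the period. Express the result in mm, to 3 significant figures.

ET₀ = 0.31 × (0.46 × 19.1 + 8.13) = 0.31 × 16.916 = 5.2440 mm/d
ETc = Kc × ET₀ = 1.12 × 5.2440 = 5.8733 mm/d
Crop demand D = ETc × 14 d = 5.8733 × 14 = 82.226 mm
Pe = 0.69 × 34.2 = 23.598 mm
D − Pe = 82.226 − 23.598 = 58.628 mm
Gross irrigation = 58.628 / 0.75 = 78.171 mm

78.2 mm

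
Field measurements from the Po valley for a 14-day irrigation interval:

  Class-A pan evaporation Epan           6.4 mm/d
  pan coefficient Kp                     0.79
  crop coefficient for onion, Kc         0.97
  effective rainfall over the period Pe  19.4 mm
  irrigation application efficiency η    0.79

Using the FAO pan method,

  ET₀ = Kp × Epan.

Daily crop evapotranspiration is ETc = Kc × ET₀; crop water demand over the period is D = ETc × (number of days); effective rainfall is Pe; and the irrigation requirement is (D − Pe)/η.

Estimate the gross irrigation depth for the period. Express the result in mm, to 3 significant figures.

ET₀ = 0.79 × 6.4 = 5.0560 mm/d
ETc = Kc × ET₀ = 0.97 × 5.0560 = 4.9043 mm/d
Crop demand D = ETc × 14 d = 4.9043 × 14 = 68.660 mm
D − Pe = 68.660 − 19.4 = 49.260 mm
Gross irrigation = 49.260 / 0.79 = 62.354 mm

62.4 mm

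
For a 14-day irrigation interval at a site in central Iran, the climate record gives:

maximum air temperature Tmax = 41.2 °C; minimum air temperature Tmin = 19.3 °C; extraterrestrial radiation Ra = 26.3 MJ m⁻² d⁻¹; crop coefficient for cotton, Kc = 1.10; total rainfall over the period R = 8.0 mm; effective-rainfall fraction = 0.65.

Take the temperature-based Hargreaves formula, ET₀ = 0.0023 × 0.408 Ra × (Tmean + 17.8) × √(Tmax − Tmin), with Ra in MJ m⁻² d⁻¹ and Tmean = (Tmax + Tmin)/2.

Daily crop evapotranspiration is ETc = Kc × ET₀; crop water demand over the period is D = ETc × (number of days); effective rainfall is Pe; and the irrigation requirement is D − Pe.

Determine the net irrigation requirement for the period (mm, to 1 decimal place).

Tmean = (41.2 + 19.3)/2 = 30.25 °C
0.408 Ra = 0.408 × 26.3 = 10.7304 mm/d equivalent
ET₀ = 0.0023 × 10.7304 × (30.25 + 17.8) × √21.9 = 0.0023 × 10.7304 × 48.05 × 4.6797 = 5.5495 mm/d
ETc = Kc × ET₀ = 1.10 × 5.5495 = 6.1045 mm/d
Crop demand D = ETc × 14 d = 6.1045 × 14 = 85.463 mm
Pe = 0.65 × 8.0 = 5.200 mm
D − Pe = 85.463 − 5.200 = 80.263 mm

80.3 mm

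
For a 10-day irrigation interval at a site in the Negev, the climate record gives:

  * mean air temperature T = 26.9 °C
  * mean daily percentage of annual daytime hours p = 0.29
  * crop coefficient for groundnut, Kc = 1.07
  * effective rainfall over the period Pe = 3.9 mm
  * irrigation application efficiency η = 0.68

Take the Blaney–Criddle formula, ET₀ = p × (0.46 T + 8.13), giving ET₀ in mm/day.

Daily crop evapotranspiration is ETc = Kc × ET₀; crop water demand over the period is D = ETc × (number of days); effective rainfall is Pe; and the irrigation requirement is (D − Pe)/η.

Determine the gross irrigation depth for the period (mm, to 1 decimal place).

ET₀ = 0.29 × (0.46 × 26.9 + 8.13) = 0.29 × 20.504 = 5.9462 mm/d
ETc = Kc × ET₀ = 1.07 × 5.9462 = 6.3624 mm/d
Crop demand D = ETc × 10 d = 6.3624 × 10 = 63.624 mm
D − Pe = 63.624 − 3.9 = 59.724 mm
Gross irrigation = 59.724 / 0.68 = 87.829 mm

87.8 mm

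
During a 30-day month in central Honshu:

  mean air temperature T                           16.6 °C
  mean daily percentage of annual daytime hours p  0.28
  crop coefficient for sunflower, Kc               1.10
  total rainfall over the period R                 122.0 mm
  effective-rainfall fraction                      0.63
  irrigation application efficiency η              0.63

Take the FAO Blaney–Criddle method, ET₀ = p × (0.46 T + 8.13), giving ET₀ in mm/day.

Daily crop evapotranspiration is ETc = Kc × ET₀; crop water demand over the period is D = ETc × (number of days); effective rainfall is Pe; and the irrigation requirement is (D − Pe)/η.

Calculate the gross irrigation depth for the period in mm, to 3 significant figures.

ET₀ = 0.28 × (0.46 × 16.6 + 8.13) = 0.28 × 15.766 = 4.4145 mm/d
ETc = Kc × ET₀ = 1.10 × 4.4145 = 4.8560 mm/d
Crop demand D = ETc × 30 d = 4.8560 × 30 = 145.680 mm
Pe = 0.63 × 122.0 = 76.860 mm
D − Pe = 145.680 − 76.860 = 68.820 mm
Gross irrigation = 68.820 / 0.63 = 109.238 mm

109 mm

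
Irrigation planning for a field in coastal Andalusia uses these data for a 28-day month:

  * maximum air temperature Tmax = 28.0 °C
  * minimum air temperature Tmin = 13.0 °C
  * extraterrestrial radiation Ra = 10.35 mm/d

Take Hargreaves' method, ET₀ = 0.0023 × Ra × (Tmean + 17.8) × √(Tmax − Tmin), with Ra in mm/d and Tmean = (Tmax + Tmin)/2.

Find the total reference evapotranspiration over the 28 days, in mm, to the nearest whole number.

Tmean = (28.0 + 13.0)/2 = 20.50 °C
ET₀ = 0.0023 × 10.35 × (20.50 + 17.8) × √15.0 = 0.0023 × 10.35 × 38.30 × 3.8730 = 3.5311 mm/d
Over 28 days: 3.5311 × 28 = 98.871 mm

99 mm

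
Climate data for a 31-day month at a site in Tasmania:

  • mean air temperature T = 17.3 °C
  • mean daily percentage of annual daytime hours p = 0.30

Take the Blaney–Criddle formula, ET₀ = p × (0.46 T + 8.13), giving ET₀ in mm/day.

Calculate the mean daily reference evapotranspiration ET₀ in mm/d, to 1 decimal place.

4.8 mm/d

ET₀ = 0.30 × (0.46 × 17.3 + 8.13) = 0.30 × 16.088 = 4.8264 mm/d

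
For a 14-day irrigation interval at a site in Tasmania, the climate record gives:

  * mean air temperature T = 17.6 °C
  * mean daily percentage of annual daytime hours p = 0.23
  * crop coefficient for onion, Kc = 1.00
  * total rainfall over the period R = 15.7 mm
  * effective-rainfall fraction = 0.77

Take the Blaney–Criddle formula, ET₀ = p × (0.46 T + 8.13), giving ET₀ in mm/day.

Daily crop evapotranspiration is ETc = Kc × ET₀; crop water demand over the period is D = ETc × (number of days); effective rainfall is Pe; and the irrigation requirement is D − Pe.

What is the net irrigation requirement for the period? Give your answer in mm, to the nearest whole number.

ET₀ = 0.23 × (0.46 × 17.6 + 8.13) = 0.23 × 16.226 = 3.7320 mm/d
ETc = Kc × ET₀ = 1.00 × 3.7320 = 3.7320 mm/d
Crop demand D = ETc × 14 d = 3.7320 × 14 = 52.248 mm
Pe = 0.77 × 15.7 = 12.089 mm
D − Pe = 52.248 − 12.089 = 40.159 mm

40 mm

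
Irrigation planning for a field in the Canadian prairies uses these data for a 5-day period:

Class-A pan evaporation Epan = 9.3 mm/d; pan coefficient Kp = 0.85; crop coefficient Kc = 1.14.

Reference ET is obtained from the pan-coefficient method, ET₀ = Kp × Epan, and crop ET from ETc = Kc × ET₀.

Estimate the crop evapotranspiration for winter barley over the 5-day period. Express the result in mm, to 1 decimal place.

ET₀ = 0.85 × 9.3 = 7.9050 mm/d
ETc = Kc × ET₀ = 1.14 × 7.9050 = 9.0117 mm/d
Over 5 days: 9.0117 × 5 = 45.059 mm

45.1 mm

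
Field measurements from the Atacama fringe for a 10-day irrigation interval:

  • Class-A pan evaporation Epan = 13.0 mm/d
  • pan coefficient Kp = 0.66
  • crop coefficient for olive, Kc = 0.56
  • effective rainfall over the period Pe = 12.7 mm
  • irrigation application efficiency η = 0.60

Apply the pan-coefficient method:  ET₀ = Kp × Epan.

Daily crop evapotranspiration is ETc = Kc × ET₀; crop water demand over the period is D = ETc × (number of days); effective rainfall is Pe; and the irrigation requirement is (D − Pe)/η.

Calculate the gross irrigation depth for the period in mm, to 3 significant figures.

58.9 mm

ET₀ = 0.66 × 13.0 = 8.5800 mm/d
ETc = Kc × ET₀ = 0.56 × 8.5800 = 4.8048 mm/d
Crop demand D = ETc × 10 d = 4.8048 × 10 = 48.048 mm
D − Pe = 48.048 − 12.7 = 35.348 mm
Gross irrigation = 35.348 / 0.60 = 58.913 mm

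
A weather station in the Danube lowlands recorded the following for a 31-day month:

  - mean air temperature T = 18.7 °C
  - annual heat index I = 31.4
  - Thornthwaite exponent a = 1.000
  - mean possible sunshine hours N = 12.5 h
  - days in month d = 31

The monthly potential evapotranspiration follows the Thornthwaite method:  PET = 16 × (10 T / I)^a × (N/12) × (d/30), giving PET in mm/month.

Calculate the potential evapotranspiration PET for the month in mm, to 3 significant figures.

10T/I = 10 × 18.7 / 31.4 = 5.9554
(10T/I)^a = 5.9554^1.000 = 5.9554
Uncorrected PET = 16 × 5.9554 = 95.286 mm
Correction = (N/12)(d/30) = (12.5/12)(31/30) = 1.0764
PET = 95.286 × 1.0764 = 102.566 mm/month

103 mm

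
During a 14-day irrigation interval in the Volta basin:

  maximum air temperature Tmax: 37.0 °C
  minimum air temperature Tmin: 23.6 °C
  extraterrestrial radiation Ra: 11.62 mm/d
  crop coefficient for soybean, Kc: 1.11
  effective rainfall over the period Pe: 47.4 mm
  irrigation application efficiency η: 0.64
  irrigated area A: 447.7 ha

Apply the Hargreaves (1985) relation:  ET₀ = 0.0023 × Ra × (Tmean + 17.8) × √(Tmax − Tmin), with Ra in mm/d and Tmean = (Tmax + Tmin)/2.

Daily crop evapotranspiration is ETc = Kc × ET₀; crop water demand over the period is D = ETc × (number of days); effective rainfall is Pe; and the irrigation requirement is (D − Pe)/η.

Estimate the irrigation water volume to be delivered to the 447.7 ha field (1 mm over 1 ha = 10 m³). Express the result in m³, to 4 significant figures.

Tmean = (37.0 + 23.6)/2 = 30.30 °C
ET₀ = 0.0023 × 11.62 × (30.30 + 17.8) × √13.4 = 0.0023 × 11.62 × 48.10 × 3.6606 = 4.7058 mm/d
ETc = Kc × ET₀ = 1.11 × 4.7058 = 5.2234 mm/d
Crop demand D = ETc × 14 d = 5.2234 × 14 = 73.128 mm
D − Pe = 73.128 − 47.4 = 25.728 mm
Gross irrigation = 25.728 / 0.64 = 40.200 mm
Volume = 40.200 mm × 447.7 ha × 10 = 179975.4 m³

180000 m³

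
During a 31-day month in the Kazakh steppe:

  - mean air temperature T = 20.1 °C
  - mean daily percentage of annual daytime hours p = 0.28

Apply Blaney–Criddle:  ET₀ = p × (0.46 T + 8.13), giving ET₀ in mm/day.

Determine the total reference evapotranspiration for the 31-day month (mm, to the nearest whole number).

ET₀ = 0.28 × (0.46 × 20.1 + 8.13) = 0.28 × 17.376 = 4.8653 mm/d
Monthly total = 4.8653 × 31 = 150.824 mm

151 mm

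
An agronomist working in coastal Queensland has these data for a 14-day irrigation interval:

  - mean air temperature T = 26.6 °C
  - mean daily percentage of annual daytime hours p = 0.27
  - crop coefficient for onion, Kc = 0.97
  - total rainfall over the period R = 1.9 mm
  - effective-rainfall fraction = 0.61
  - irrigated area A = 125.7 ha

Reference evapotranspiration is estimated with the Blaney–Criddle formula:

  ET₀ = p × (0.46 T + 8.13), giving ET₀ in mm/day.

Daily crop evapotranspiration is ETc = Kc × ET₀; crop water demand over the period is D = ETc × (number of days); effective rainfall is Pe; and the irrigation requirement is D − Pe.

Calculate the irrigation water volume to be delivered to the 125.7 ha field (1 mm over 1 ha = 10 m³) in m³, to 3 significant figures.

92400 m³

ET₀ = 0.27 × (0.46 × 26.6 + 8.13) = 0.27 × 20.366 = 5.4988 mm/d
ETc = Kc × ET₀ = 0.97 × 5.4988 = 5.3338 mm/d
Crop demand D = ETc × 14 d = 5.3338 × 14 = 74.673 mm
Pe = 0.61 × 1.9 = 1.159 mm
D − Pe = 74.673 − 1.159 = 73.514 mm
Volume = 73.514 mm × 125.7 ha × 10 = 92407.1 m³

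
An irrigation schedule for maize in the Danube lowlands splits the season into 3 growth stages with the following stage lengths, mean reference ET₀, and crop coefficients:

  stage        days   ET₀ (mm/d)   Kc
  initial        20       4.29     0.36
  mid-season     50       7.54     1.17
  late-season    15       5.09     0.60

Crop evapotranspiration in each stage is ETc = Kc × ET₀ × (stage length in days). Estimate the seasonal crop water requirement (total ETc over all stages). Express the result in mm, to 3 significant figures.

initial: 0.36 × 4.29 × 20 = 30.89 mm
mid-season: 1.17 × 7.54 × 50 = 441.09 mm
late-season: 0.60 × 5.09 × 15 = 45.81 mm
Seasonal total = 517.79 mm

518 mm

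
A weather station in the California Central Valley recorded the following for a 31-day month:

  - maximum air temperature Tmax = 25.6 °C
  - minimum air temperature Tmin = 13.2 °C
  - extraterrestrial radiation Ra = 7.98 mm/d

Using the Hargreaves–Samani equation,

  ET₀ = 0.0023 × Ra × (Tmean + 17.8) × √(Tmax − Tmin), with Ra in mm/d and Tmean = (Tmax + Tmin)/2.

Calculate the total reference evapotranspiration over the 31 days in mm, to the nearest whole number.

75 mm

Tmean = (25.6 + 13.2)/2 = 19.40 °C
ET₀ = 0.0023 × 7.98 × (19.40 + 17.8) × √12.4 = 0.0023 × 7.98 × 37.20 × 3.5214 = 2.4043 mm/d
Over 31 days: 2.4043 × 31 = 74.533 mm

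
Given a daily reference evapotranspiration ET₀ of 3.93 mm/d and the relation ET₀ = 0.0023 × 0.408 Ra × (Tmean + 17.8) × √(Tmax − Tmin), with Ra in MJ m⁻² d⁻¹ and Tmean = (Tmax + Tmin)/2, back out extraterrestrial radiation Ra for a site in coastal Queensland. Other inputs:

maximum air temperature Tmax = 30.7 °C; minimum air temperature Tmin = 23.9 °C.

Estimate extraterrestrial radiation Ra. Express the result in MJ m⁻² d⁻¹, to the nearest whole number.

36 MJ m⁻² d⁻¹

Tmean = (30.7+23.9)/2 = 27.30 °C; ΔT = 6.8
Ra = ET₀ / [0.0023 × 0.408 × (Tmean+17.8) × √ΔT]
   = 3.93 / (0.0023 × 0.408 × 45.10 × 2.6077) = 35.610 MJ m⁻² d⁻¹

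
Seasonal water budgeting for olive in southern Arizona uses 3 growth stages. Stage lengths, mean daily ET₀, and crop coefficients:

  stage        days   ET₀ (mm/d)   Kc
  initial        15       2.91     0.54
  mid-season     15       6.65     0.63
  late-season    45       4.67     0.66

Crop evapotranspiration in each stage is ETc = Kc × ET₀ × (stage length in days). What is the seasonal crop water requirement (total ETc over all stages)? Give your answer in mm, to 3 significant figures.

225 mm

initial: 0.54 × 2.91 × 15 = 23.57 mm
mid-season: 0.63 × 6.65 × 15 = 62.84 mm
late-season: 0.66 × 4.67 × 45 = 138.70 mm
Seasonal total = 225.11 mm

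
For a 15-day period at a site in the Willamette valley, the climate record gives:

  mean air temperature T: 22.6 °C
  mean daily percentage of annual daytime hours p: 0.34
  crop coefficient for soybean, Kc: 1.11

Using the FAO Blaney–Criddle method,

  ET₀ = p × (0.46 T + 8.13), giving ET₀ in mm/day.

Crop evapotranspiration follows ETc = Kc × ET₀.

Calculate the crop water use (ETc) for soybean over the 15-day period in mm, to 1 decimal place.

104.9 mm

ET₀ = 0.34 × (0.46 × 22.6 + 8.13) = 0.34 × 18.526 = 6.2988 mm/d
ETc = Kc × ET₀ = 1.11 × 6.2988 = 6.9917 mm/d
Over 15 days: 6.9917 × 15 = 104.876 mm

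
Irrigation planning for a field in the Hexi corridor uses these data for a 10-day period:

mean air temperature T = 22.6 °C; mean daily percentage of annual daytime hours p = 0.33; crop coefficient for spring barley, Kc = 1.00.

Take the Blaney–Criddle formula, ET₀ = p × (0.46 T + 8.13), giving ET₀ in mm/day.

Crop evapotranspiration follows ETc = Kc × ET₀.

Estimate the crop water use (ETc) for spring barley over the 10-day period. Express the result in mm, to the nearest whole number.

61 mm

ET₀ = 0.33 × (0.46 × 22.6 + 8.13) = 0.33 × 18.526 = 6.1136 mm/d
ETc = Kc × ET₀ = 1.00 × 6.1136 = 6.1136 mm/d
Over 10 days: 6.1136 × 10 = 61.136 mm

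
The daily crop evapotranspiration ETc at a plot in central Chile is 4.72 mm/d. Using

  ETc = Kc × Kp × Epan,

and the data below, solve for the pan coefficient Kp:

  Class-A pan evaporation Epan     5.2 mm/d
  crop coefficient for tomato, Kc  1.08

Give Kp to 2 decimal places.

0.84

ETc = Kc × Kp × Epan  ⇒  Kp = ETc / (Kc × Epan)
Kp = 4.72 / (1.08 × 5.2) = 4.72 / 5.616 = 0.8405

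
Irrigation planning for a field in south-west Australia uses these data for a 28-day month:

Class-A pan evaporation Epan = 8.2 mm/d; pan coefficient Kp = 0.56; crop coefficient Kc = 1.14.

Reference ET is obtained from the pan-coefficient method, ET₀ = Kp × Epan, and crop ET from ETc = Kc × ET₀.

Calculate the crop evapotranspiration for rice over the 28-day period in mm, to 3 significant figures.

ET₀ = 0.56 × 8.2 = 4.5920 mm/d
ETc = Kc × ET₀ = 1.14 × 4.5920 = 5.2349 mm/d
Over 28 days: 5.2349 × 28 = 146.577 mm

147 mm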